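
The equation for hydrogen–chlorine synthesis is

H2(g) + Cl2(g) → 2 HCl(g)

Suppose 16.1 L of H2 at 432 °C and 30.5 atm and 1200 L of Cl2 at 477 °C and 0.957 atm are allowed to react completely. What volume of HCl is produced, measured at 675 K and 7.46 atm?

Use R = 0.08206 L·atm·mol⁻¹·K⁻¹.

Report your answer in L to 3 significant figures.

126 L

n(H2) = PV/RT = (30.5 × 16.1) / (0.08206 × 705.15) = 8.486 mol
n(Cl2) = PV/RT = (0.957 × 1200) / (0.08206 × 750.15) = 18.66 mol
For 8.486 mol H2, stoichiometry requires (1/1) × 8.486 = 8.486 mol Cl2; 18.66 mol is available, so H2 is limiting.
n(HCl) = (2/1) × 8.486 = 16.97 mol
V(HCl) = nRT/P = 16.97 × 0.08206 × 675 / 7.46 = 126.0 L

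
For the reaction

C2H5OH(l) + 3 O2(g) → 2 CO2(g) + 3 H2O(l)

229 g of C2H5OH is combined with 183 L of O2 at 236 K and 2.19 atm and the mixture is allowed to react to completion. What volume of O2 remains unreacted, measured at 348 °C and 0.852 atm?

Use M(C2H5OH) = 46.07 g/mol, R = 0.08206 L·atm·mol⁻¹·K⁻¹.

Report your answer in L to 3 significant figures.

n(C2H5OH) = 229 / 46.07 = 4.971 mol
n(O2) = PV/RT = (2.19 × 183) / (0.08206 × 236) = 20.69 mol
For 4.971 mol C2H5OH, stoichiometry requires (3/1) × 4.971 = 14.91 mol O2; 20.69 mol is available, so C2H5OH is limiting.
n(O2) consumed = (3/1) × 4.971 = 14.91 mol; remaining = 20.69 − 14.91 = 5.780 mol
V(O2) = nRT/P = 5.780 × 0.08206 × 621.15 / 0.852 = 345.8 L

346 L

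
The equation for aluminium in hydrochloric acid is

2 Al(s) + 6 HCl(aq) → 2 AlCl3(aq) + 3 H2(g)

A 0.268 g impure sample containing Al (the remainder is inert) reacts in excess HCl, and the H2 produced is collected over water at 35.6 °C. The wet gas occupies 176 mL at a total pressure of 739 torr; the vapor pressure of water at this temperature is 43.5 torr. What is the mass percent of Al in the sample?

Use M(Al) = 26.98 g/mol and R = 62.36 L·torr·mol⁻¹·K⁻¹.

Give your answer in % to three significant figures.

42.7 %

P(H2) = 739 − 43.5 = 695.5 torr
n(H2) = PV/RT = (695.5 × 0.1760) / (62.36 × 308.75) = 0.006358 mol
n(Al) = (2/3) × 0.006358 = 0.004239 mol
m(Al) = 0.004239 × 26.98 = 0.1144 g
%Al = 0.1144 / 0.268 × 100 = 42.69%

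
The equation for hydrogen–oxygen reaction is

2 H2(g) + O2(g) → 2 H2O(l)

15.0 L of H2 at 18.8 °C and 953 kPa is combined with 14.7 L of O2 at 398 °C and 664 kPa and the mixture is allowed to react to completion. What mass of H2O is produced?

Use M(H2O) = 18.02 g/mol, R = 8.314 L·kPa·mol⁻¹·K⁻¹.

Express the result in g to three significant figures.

n(H2) = PV/RT = (953 × 15.0) / (8.314 × 291.95) = 5.889 mol
n(O2) = PV/RT = (664 × 14.7) / (8.314 × 671.15) = 1.749 mol
For 5.889 mol H2, stoichiometry requires (1/2) × 5.889 = 2.945 mol O2; 1.749 mol is available, so O2 is limiting.
n(H2O) = (2/1) × 1.749 = 3.498 mol
m(H2O) = 3.498 × 18.02 = 63.03 g

63.0 g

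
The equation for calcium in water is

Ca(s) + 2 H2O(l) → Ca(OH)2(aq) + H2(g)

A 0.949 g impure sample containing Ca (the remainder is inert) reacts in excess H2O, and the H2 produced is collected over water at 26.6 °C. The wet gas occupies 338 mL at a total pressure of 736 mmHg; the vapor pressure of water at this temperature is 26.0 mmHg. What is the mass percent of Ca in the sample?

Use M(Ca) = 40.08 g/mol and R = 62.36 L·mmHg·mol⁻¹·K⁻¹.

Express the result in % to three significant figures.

54.2 %

P(H2) = 736 − 26.0 = 710.0 mmHg
n(H2) = PV/RT = (710.0 × 0.3380) / (62.36 × 299.75) = 0.01284 mol
n(Ca) = (1/1) × 0.01284 = 0.01284 mol
m(Ca) = 0.01284 × 40.08 = 0.5146 g
%Ca = 0.5146 / 0.949 × 100 = 54.23%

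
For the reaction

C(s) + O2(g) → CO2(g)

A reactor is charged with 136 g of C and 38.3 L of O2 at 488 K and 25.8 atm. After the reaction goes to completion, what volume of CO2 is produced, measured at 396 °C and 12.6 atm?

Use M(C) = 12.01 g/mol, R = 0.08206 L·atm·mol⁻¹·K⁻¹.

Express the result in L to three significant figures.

49.3 L

n(C) = 136 / 12.01 = 11.32 mol
n(O2) = PV/RT = (25.8 × 38.3) / (0.08206 × 488) = 24.68 mol
For 11.32 mol C, stoichiometry requires (1/1) × 11.32 = 11.32 mol O2; 24.68 mol is available, so C is limiting.
n(CO2) = (1/1) × 11.32 = 11.32 mol
V(CO2) = nRT/P = 11.32 × 0.08206 × 669.15 / 12.6 = 49.33 L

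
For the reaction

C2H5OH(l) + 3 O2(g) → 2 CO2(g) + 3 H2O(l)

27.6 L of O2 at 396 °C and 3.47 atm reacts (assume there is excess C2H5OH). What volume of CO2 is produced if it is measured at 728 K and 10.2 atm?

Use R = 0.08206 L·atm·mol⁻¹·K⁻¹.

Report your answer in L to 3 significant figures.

n(O2) = PV/RT = (3.47 × 27.6) / (0.08206 × 669.15) = 1.744 mol
n(CO2) = (2/3) × 1.744 = 1.163 mol
V = nRT/P = 1.163 × 0.08206 × 728 / 10.2 = 6.811 L

6.81 L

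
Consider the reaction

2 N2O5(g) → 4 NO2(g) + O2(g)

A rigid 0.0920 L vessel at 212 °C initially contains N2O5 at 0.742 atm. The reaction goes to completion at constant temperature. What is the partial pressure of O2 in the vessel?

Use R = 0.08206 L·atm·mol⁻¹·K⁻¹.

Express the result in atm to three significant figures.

0.371 atm

n(N2O5)₀ = PV/RT = (0.742 × 0.0920) / (0.08206 × 485.15) = 0.001715 mol
n(O2) = (1/2) × 0.001715 = 0.0008575 mol
P(O2) = nRT/V = 0.0008575 × 0.08206 × 485.15 / 0.0920 = 0.3711 atm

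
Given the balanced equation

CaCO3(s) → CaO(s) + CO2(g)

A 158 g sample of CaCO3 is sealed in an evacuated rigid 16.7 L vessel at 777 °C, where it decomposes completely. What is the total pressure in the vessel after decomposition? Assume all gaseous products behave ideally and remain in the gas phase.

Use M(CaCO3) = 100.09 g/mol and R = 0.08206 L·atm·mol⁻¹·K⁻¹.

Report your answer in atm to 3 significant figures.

8.15 atm

n(CaCO3) = 158 / 100.09 = 1.579 mol
n(gas produced) = (1/1) × 1.579 = 1.579 mol
P = nRT/V = 1.579 × 0.08206 × 1050.15 / 16.7 = 8.148 atm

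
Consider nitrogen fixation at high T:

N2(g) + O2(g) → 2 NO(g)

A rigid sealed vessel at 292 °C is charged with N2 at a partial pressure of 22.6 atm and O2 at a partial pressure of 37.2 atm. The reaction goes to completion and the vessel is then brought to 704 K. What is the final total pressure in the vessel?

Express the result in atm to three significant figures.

At constant V, partial pressures at 292 °C are proportional to moles, so apply stoichiometry directly to pressures.
P(O2) required for 22.6 atm of N2 = (1/1) × 22.6 = 22.60 atm; available 37.2 atm, so N2 is limiting.
P(O2) remaining = 37.2 − (1/1) × 22.6 = 14.60 atm
P(gaseous products) = (2)/1 × 22.6 = 45.20 atm
P_total at 292 °C = 14.60 + 45.20 = 59.80 atm
Scaling to 704 K: P = 59.80 × 704/565.15 = 74.49 atm

74.5 atm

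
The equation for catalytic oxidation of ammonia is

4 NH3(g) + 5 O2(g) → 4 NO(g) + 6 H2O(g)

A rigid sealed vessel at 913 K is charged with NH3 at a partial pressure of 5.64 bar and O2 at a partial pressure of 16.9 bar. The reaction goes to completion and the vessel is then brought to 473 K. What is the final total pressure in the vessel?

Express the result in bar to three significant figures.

With V and T fixed, P_i ∝ n_i, so the mole ratios apply directly to partial pressures at 913 K.
P(O2) required for 5.64 bar of NH3 = (5/4) × 5.64 = 7.050 bar; available 16.9 bar, so NH3 is limiting.
P(O2) remaining = 16.9 − (5/4) × 5.64 = 9.850 bar
P(gaseous products) = (4+6)/4 × 5.64 = 14.10 bar
P_total at 913 K = 9.850 + 14.10 = 23.95 bar
Scaling to 473 K: P = 23.95 × 473/913 = 12.41 bar

12.4 bar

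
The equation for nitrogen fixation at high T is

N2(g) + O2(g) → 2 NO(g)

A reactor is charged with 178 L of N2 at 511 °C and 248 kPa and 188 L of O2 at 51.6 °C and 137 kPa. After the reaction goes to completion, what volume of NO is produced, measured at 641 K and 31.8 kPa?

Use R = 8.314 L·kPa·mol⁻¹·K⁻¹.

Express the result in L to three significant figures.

2270 L

n(N2) = PV/RT = (248 × 178) / (8.314 × 784.15) = 6.771 mol
n(O2) = PV/RT = (137 × 188) / (8.314 × 324.75) = 9.539 mol
For 6.771 mol N2, stoichiometry requires (1/1) × 6.771 = 6.771 mol O2; 9.539 mol is available, so N2 is limiting.
n(NO) = (2/1) × 6.771 = 13.54 mol
V(NO) = nRT/P = 13.54 × 8.314 × 641 / 31.8 = 2269 L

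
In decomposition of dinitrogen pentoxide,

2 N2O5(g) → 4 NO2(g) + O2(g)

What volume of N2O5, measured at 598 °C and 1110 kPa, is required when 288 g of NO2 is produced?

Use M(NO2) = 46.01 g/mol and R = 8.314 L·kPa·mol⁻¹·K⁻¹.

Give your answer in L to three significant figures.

n(NO2) = 288.0 / 46.01 = 6.260 mol
n(N2O5) = (2/4) × 6.260 = 3.130 mol
V = nRT/P = 3.130 × 8.314 × 871.15 / 1110 = 20.42 L

20.4 L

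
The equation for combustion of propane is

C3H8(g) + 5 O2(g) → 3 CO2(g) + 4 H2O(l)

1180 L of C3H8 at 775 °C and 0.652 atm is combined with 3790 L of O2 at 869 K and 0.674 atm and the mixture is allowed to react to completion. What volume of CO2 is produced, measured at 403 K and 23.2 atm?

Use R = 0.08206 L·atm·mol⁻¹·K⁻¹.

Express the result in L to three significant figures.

n(C3H8) = PV/RT = (0.652 × 1180) / (0.08206 × 1048.15) = 8.945 mol
n(O2) = PV/RT = (0.674 × 3790) / (0.08206 × 869) = 35.82 mol
For 8.945 mol C3H8, stoichiometry requires (5/1) × 8.945 = 44.73 mol O2; 35.82 mol is available, so O2 is limiting.
n(CO2) = (3/5) × 35.82 = 21.49 mol
V(CO2) = nRT/P = 21.49 × 0.08206 × 403 / 23.2 = 30.63 L

30.6 L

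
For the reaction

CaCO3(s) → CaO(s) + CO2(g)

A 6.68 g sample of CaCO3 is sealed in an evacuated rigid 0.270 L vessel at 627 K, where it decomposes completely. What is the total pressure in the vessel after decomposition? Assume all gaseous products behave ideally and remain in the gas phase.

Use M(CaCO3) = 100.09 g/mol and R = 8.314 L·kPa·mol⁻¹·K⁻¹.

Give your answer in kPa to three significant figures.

1290 kPa

n(CaCO3) = 6.68 / 100.09 = 0.06674 mol
n(gas produced) = (1/1) × 0.06674 = 0.06674 mol
P = nRT/V = 0.06674 × 8.314 × 627 / 0.270 = 1289 kPa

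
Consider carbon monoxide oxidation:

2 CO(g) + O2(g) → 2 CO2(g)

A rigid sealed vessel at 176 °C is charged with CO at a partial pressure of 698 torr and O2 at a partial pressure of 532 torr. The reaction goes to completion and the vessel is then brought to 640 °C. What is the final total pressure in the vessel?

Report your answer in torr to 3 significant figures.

With V and T fixed, P_i ∝ n_i, so the mole ratios apply directly to partial pressures at 176 °C.
P(O2) required for 698 torr of CO = (1/2) × 698 = 349.0 torr; available 532 torr, so CO is limiting.
P(O2) remaining = 532 − (1/2) × 698 = 183.0 torr
P(gaseous products) = (2)/2 × 698 = 698.0 torr
P_total at 176 °C = 183.0 + 698.0 = 881.0 torr
Scaling to 640 °C: P = 881.0 × 913.15/449.15 = 1791 torr

1790 torr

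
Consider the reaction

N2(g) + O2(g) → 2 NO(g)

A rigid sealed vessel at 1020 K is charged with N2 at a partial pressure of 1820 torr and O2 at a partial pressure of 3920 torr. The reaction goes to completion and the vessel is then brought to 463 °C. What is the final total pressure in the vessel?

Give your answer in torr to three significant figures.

At constant V, partial pressures at 1020 K are proportional to moles, so apply stoichiometry directly to pressures.
P(O2) required for 1820 torr of N2 = (1/1) × 1820 = 1820 torr; available 3920 torr, so N2 is limiting.
P(O2) remaining = 3920 − (1/1) × 1820 = 2100 torr
P(gaseous products) = (2)/1 × 1820 = 3640 torr
P_total at 1020 K = 2100 + 3640 = 5740 torr
Scaling to 463 °C: P = 5740 × 736.15/1020 = 4143 torr

4140 torr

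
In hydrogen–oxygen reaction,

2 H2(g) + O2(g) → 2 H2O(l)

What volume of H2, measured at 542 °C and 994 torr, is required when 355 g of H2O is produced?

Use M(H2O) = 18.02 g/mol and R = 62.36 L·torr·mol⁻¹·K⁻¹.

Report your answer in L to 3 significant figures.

n(H2O) = 355.0 / 18.02 = 19.70 mol
n(H2) = (2/2) × 19.70 = 19.70 mol
V = nRT/P = 19.70 × 62.36 × 815.15 / 994 = 1007 L

1010 L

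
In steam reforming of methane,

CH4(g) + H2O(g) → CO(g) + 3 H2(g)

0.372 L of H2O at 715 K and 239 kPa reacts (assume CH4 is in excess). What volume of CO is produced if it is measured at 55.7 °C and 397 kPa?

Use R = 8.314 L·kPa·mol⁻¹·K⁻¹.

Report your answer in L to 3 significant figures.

n(H2O) = PV/RT = (239 × 0.372) / (8.314 × 715) = 0.01496 mol
n(CO) = (1/1) × 0.01496 = 0.01496 mol
V = nRT/P = 0.01496 × 8.314 × 328.85 / 397 = 0.1030 L

0.103 L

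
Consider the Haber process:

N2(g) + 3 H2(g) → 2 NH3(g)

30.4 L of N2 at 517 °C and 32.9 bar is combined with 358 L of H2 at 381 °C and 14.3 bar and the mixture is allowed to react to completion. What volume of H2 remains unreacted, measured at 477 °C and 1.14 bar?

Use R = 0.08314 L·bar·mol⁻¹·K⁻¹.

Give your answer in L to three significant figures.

n(N2) = PV/RT = (32.9 × 30.4) / (0.08314 × 790.15) = 15.22 mol
n(H2) = PV/RT = (14.3 × 358) / (0.08314 × 654.15) = 94.13 mol
For 15.22 mol N2, stoichiometry requires (3/1) × 15.22 = 45.66 mol H2; 94.13 mol is available, so N2 is limiting.
n(H2) consumed = (3/1) × 15.22 = 45.66 mol; remaining = 94.13 − 45.66 = 48.47 mol
V(H2) = nRT/P = 48.47 × 0.08314 × 750.15 / 1.14 = 2652 L

2650 L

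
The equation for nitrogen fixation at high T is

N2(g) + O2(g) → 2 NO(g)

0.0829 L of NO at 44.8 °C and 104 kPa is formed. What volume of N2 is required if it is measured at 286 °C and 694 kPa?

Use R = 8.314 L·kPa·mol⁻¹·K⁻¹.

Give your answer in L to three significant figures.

0.0109 L

n(NO) = PV/RT = (104 × 0.0829) / (8.314 × 317.95) = 0.003262 mol
n(N2) = (1/2) × 0.003262 = 0.001631 mol
V = nRT/P = 0.001631 × 8.314 × 559.15 / 694 = 0.01093 L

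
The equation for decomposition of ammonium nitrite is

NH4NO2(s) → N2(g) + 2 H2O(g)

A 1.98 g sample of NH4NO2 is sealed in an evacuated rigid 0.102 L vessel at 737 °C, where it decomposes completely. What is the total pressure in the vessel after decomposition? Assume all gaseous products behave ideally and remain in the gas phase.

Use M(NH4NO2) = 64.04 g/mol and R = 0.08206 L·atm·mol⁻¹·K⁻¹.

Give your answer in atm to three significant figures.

75.4 atm

n(NH4NO2) = 1.98 / 64.04 = 0.03092 mol
n(gas produced) = (3/1) × 0.03092 = 0.09276 mol
P = nRT/V = 0.09276 × 0.08206 × 1010.15 / 0.102 = 75.38 atm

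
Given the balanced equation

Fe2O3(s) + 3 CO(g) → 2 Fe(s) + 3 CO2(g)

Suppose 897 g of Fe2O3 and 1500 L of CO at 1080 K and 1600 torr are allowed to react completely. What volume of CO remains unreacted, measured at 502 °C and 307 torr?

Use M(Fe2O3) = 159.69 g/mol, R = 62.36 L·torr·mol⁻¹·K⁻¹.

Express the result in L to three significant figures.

2960 L

n(Fe2O3) = 897 / 159.69 = 5.617 mol
n(CO) = PV/RT = (1600 × 1500) / (62.36 × 1080) = 35.64 mol
For 5.617 mol Fe2O3, stoichiometry requires (3/1) × 5.617 = 16.85 mol CO; 35.64 mol is available, so Fe2O3 is limiting.
n(CO) consumed = (3/1) × 5.617 = 16.85 mol; remaining = 35.64 − 16.85 = 18.79 mol
V(CO) = nRT/P = 18.79 × 62.36 × 775.15 / 307 = 2959 L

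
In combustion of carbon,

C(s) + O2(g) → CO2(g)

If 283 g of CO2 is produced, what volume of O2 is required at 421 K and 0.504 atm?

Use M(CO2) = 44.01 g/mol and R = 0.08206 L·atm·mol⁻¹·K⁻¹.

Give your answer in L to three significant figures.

n(CO2) = 283.0 / 44.01 = 6.430 mol
n(O2) = (1/1) × 6.430 = 6.430 mol
V = nRT/P = 6.430 × 0.08206 × 421 / 0.504 = 440.8 L

441 L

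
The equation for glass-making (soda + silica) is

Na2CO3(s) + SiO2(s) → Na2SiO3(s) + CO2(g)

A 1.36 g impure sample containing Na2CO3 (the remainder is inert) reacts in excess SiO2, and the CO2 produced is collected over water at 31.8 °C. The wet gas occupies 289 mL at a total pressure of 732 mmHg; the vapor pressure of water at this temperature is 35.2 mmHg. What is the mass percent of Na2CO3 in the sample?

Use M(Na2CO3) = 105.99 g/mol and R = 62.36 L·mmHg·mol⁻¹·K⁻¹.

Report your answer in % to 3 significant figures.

P(CO2) = 732 − 35.2 = 696.8 mmHg
n(CO2) = PV/RT = (696.8 × 0.2890) / (62.36 × 304.95) = 0.01059 mol
n(Na2CO3) = (1/1) × 0.01059 = 0.01059 mol
m(Na2CO3) = 0.01059 × 105.99 = 1.122 g
%Na2CO3 = 1.122 / 1.36 × 100 = 82.50%

82.5 %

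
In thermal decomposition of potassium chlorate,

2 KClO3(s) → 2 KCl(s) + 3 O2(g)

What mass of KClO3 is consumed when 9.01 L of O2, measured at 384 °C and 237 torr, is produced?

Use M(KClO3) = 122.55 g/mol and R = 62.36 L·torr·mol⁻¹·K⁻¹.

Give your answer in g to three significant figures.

n(O2) = PV/RT = (237 × 9.01) / (62.36 × 657.15) = 0.05211 mol
n(KClO3) = (2/3) × 0.05211 = 0.03474 mol
m(KClO3) = 0.03474 × 122.55 = 4.257 g

4.26 g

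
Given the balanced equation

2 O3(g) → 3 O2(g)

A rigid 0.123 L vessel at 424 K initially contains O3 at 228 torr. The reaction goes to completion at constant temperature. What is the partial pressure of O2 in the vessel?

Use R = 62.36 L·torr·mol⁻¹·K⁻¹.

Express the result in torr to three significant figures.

342 torr

n(O3)₀ = PV/RT = (228 × 0.123) / (62.36 × 424) = 0.001061 mol
n(O2) = (3/2) × 0.001061 = 0.001592 mol
P(O2) = nRT/V = 0.001592 × 62.36 × 424 / 0.123 = 342.2 torr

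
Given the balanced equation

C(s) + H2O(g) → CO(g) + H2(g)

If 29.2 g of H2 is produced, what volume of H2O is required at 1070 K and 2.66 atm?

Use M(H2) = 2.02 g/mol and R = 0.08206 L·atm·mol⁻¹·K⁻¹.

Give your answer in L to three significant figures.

477 L

n(H2) = 29.20 / 2.02 = 14.46 mol
n(H2O) = (1/1) × 14.46 = 14.46 mol
V = nRT/P = 14.46 × 0.08206 × 1070 / 2.66 = 477.3 L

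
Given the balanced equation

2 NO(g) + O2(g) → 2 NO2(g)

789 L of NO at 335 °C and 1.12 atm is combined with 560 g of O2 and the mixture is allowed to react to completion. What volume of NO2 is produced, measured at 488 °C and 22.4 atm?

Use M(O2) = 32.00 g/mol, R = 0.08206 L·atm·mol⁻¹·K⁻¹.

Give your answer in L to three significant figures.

n(NO) = PV/RT = (1.12 × 789) / (0.08206 × 608.15) = 17.71 mol
n(O2) = 560 / 32.00 = 17.50 mol
For 17.71 mol NO, stoichiometry requires (1/2) × 17.71 = 8.855 mol O2; 17.50 mol is available, so NO is limiting.
n(NO2) = (2/2) × 17.71 = 17.71 mol
V(NO2) = nRT/P = 17.71 × 0.08206 × 761.15 / 22.4 = 49.38 L

49.4 L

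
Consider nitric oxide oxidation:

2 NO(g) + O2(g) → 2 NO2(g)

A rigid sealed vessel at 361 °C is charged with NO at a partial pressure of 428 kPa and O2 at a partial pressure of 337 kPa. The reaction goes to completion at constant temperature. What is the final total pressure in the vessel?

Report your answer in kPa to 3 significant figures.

551 kPa

With V and T fixed, P_i ∝ n_i, so the mole ratios apply directly to partial pressures at 361 °C.
P(O2) required for 428 kPa of NO = (1/2) × 428 = 214.0 kPa; available 337 kPa, so NO is limiting.
P(O2) remaining = 337 − (1/2) × 428 = 123.0 kPa
P(gaseous products) = (2)/2 × 428 = 428.0 kPa
P_total at 361 °C = 123.0 + 428.0 = 551.0 kPa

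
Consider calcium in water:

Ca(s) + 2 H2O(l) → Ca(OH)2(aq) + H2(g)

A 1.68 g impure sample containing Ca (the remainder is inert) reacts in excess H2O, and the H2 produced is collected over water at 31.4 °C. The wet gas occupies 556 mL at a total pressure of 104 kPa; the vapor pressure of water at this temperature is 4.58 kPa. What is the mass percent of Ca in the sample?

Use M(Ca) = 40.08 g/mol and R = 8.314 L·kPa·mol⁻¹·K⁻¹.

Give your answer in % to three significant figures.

52.1 %

P(H2) = 104 − 4.58 = 99.42 kPa
n(H2) = PV/RT = (99.42 × 0.5560) / (8.314 × 304.55) = 0.02183 mol
n(Ca) = (1/1) × 0.02183 = 0.02183 mol
m(Ca) = 0.02183 × 40.08 = 0.8749 g
%Ca = 0.8749 / 1.68 × 100 = 52.08%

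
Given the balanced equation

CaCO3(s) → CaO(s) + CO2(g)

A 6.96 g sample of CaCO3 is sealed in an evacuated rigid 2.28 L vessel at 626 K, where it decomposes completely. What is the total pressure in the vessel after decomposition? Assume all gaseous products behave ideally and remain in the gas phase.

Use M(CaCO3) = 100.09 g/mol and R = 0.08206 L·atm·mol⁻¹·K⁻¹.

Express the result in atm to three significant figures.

n(CaCO3) = 6.96 / 100.09 = 0.06954 mol
n(gas produced) = (1/1) × 0.06954 = 0.06954 mol
P = nRT/V = 0.06954 × 0.08206 × 626 / 2.28 = 1.567 atm

1.57 atm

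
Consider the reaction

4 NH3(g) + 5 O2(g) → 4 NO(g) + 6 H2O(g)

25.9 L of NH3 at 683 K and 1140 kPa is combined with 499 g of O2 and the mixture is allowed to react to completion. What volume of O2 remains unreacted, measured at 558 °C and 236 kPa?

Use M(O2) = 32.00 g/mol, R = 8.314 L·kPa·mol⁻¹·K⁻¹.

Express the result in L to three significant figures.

n(NH3) = PV/RT = (1140 × 25.9) / (8.314 × 683) = 5.200 mol
n(O2) = 499 / 32.00 = 15.59 mol
For 5.200 mol NH3, stoichiometry requires (5/4) × 5.200 = 6.500 mol O2; 15.59 mol is available, so NH3 is limiting.
n(O2) consumed = (5/4) × 5.200 = 6.500 mol; remaining = 15.59 − 6.500 = 9.090 mol
V(O2) = nRT/P = 9.090 × 8.314 × 831.15 / 236 = 266.2 L

266 L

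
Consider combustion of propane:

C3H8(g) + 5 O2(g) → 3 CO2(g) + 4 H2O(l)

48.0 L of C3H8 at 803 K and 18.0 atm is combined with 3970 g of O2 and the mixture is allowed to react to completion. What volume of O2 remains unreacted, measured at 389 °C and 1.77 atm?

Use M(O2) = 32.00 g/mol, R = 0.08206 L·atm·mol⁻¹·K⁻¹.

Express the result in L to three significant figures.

n(C3H8) = PV/RT = (18.0 × 48.0) / (0.08206 × 803) = 13.11 mol
n(O2) = 3970 / 32.00 = 124.1 mol
For 13.11 mol C3H8, stoichiometry requires (5/1) × 13.11 = 65.55 mol O2; 124.1 mol is available, so C3H8 is limiting.
n(O2) consumed = (5/1) × 13.11 = 65.55 mol; remaining = 124.1 − 65.55 = 58.55 mol
V(O2) = nRT/P = 58.55 × 0.08206 × 662.15 / 1.77 = 1797 L

1800 L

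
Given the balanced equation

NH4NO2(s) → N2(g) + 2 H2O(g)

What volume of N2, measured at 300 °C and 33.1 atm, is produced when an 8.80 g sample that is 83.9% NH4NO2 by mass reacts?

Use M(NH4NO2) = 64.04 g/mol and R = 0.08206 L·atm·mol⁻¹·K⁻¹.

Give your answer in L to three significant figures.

0.164 L

mass of NH4NO2 = 8.80 × 83.9/100 = 7.383 g
n(NH4NO2) = 7.383 / 64.04 = 0.1153 mol
n(N2) = (1/1) × 0.1153 = 0.1153 mol
V = nRT/P = 0.1153 × 0.08206 × 573.15 / 33.1 = 0.1638 L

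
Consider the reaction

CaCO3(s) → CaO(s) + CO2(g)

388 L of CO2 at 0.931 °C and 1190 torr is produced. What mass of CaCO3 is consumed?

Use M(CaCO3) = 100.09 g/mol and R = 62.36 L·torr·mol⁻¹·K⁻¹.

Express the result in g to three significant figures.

2700 g

n(CO2) = PV/RT = (1190 × 388) / (62.36 × 274.081) = 27.01 mol
n(CaCO3) = (1/1) × 27.01 = 27.01 mol
m(CaCO3) = 27.01 × 100.09 = 2703 g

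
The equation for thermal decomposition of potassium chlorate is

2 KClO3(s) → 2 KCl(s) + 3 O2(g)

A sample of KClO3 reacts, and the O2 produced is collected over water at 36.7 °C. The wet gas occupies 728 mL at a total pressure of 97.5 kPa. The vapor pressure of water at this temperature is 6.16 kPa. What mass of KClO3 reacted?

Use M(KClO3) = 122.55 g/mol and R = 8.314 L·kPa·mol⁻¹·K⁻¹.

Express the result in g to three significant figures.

P(O2) = 97.5 − 6.16 = 91.34 kPa
n(O2) = PV/RT = (91.34 × 0.7280) / (8.314 × 309.85) = 0.02581 mol
n(KClO3) = (2/3) × 0.02581 = 0.01721 mol
m(KClO3) = 0.01721 × 122.55 = 2.109 g

2.11 g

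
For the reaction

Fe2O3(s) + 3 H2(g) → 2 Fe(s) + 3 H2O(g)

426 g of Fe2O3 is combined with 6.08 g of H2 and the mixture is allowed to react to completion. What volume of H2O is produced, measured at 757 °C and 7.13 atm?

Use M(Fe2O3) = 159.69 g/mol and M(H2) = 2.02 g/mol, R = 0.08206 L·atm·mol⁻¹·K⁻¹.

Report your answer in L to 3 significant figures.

35.7 L

n(Fe2O3) = 426 / 159.69 = 2.668 mol
n(H2) = 6.08 / 2.02 = 3.010 mol
For 2.668 mol Fe2O3, stoichiometry requires (3/1) × 2.668 = 8.004 mol H2; 3.010 mol is available, so H2 is limiting.
n(H2O) = (3/3) × 3.010 = 3.010 mol
V(H2O) = nRT/P = 3.010 × 0.08206 × 1030.15 / 7.13 = 35.69 L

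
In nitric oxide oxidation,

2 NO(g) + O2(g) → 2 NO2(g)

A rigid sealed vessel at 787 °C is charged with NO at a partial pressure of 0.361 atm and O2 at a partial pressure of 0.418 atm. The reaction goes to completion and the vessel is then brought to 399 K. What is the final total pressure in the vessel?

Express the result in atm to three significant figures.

Because the vessel is rigid and T is held at 787 °C, work the stoichiometry in partial pressures (P_i = n_iRT/V).
P(O2) required for 0.361 atm of NO = (1/2) × 0.361 = 0.1805 atm; available 0.418 atm, so NO is limiting.
P(O2) remaining = 0.418 − (1/2) × 0.361 = 0.2375 atm
P(gaseous products) = (2)/2 × 0.361 = 0.3610 atm
P_total at 787 °C = 0.2375 + 0.3610 = 0.5985 atm
Scaling to 399 K: P = 0.5985 × 399/1060.15 = 0.2253 atm

0.225 atm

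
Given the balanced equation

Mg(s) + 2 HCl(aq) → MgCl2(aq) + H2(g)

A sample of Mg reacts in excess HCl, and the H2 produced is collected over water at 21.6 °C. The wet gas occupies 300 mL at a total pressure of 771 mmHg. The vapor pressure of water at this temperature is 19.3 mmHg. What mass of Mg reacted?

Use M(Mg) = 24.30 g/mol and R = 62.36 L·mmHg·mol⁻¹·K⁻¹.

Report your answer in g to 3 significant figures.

0.298 g

P(H2) = 771 − 19.3 = 751.7 mmHg
n(H2) = PV/RT = (751.7 × 0.3000) / (62.36 × 294.75) = 0.01227 mol
n(Mg) = (1/1) × 0.01227 = 0.01227 mol
m(Mg) = 0.01227 × 24.30 = 0.2982 g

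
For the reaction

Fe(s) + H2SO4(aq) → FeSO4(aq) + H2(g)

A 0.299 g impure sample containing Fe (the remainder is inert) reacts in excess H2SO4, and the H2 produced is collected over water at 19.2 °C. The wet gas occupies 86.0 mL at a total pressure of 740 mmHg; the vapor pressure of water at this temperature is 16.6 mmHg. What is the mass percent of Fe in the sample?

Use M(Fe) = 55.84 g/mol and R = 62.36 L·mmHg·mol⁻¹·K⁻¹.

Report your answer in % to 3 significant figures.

63.7 %

P(H2) = 740 − 16.6 = 723.4 mmHg
n(H2) = PV/RT = (723.4 × 0.08600) / (62.36 × 292.35) = 0.003412 mol
n(Fe) = (1/1) × 0.003412 = 0.003412 mol
m(Fe) = 0.003412 × 55.84 = 0.1905 g
%Fe = 0.1905 / 0.299 × 100 = 63.71%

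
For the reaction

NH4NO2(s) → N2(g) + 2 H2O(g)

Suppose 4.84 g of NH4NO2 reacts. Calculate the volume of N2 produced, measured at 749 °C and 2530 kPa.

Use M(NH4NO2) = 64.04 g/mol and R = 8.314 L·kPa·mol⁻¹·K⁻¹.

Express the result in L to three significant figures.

0.254 L

n(NH4NO2) = 4.840 / 64.04 = 0.07558 mol
n(N2) = (1/1) × 0.07558 = 0.07558 mol
V = nRT/P = 0.07558 × 8.314 × 1022.15 / 2530 = 0.2539 L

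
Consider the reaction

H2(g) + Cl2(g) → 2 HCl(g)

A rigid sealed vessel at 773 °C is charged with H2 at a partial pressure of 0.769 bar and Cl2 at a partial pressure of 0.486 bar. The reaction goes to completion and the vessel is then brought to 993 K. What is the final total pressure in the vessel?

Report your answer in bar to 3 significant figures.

At constant V, partial pressures at 773 °C are proportional to moles, so apply stoichiometry directly to pressures.
P(Cl2) required for 0.769 bar of H2 = (1/1) × 0.769 = 0.7690 bar; available 0.486 bar, so Cl2 is limiting.
P(H2) remaining = 0.769 − (1/1) × 0.486 = 0.2830 bar
P(gaseous products) = (2)/1 × 0.486 = 0.9720 bar
P_total at 773 °C = 0.2830 + 0.9720 = 1.255 bar
Scaling to 993 K: P = 1.255 × 993/1046.15 = 1.191 bar

1.19 bar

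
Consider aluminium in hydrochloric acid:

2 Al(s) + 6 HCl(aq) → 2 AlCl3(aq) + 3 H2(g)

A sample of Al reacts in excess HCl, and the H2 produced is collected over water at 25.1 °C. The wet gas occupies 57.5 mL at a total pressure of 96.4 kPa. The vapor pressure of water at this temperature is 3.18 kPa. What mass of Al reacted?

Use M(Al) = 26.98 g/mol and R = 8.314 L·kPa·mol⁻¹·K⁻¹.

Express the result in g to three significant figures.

P(H2) = 96.4 − 3.18 = 93.22 kPa
n(H2) = PV/RT = (93.22 × 0.05750) / (8.314 × 298.25) = 0.002162 mol
n(Al) = (2/3) × 0.002162 = 0.001441 mol
m(Al) = 0.001441 × 26.98 = 0.03888 g

0.0389 g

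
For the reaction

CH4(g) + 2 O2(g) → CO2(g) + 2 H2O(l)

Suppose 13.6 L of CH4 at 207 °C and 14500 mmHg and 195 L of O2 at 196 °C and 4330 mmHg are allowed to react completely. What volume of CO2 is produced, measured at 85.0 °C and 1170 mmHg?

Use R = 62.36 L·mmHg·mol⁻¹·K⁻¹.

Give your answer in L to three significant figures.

n(CH4) = PV/RT = (14500 × 13.6) / (62.36 × 480.15) = 6.586 mol
n(O2) = PV/RT = (4330 × 195) / (62.36 × 469.15) = 28.86 mol
For 6.586 mol CH4, stoichiometry requires (2/1) × 6.586 = 13.17 mol O2; 28.86 mol is available, so CH4 is limiting.
n(CO2) = (1/1) × 6.586 = 6.586 mol
V(CO2) = nRT/P = 6.586 × 62.36 × 358.15 / 1170 = 125.7 L

126 L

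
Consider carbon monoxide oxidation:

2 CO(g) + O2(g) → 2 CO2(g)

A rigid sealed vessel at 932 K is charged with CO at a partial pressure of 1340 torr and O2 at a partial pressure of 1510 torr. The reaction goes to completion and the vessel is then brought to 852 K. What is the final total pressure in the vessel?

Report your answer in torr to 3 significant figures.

1990 torr

Because the vessel is rigid and T is held at 932 K, work the stoichiometry in partial pressures (P_i = n_iRT/V).
P(O2) required for 1340 torr of CO = (1/2) × 1340 = 670.0 torr; available 1510 torr, so CO is limiting.
P(O2) remaining = 1510 − (1/2) × 1340 = 840.0 torr
P(gaseous products) = (2)/2 × 1340 = 1340 torr
P_total at 932 K = 840.0 + 1340 = 2180 torr
Scaling to 852 K: P = 2180 × 852/932 = 1993 torr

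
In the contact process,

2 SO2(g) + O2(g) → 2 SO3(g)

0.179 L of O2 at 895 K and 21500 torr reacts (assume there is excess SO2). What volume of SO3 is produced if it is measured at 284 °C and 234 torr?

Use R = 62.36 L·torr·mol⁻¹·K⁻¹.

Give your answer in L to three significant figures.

20.5 L

n(O2) = PV/RT = (21500 × 0.179) / (62.36 × 895) = 0.06895 mol
n(SO3) = (2/1) × 0.06895 = 0.1379 mol
V = nRT/P = 0.1379 × 62.36 × 557.15 / 234 = 20.48 L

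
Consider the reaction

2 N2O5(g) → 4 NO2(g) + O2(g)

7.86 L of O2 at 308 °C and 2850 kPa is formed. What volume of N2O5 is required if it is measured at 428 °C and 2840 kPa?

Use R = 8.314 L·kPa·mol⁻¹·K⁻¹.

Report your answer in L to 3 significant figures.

19.0 L

n(O2) = PV/RT = (2850 × 7.86) / (8.314 × 581.15) = 4.636 mol
n(N2O5) = (2/1) × 4.636 = 9.272 mol
V = nRT/P = 9.272 × 8.314 × 701.15 / 2840 = 19.03 L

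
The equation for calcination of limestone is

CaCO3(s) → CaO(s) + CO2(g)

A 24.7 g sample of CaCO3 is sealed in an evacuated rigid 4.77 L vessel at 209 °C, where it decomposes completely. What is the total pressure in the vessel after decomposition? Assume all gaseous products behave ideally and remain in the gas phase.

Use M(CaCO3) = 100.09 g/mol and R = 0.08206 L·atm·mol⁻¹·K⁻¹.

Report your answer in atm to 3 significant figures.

n(CaCO3) = 24.7 / 100.09 = 0.2468 mol
n(gas produced) = (1/1) × 0.2468 = 0.2468 mol
P = nRT/V = 0.2468 × 0.08206 × 482.15 / 4.77 = 2.047 atm

2.05 atm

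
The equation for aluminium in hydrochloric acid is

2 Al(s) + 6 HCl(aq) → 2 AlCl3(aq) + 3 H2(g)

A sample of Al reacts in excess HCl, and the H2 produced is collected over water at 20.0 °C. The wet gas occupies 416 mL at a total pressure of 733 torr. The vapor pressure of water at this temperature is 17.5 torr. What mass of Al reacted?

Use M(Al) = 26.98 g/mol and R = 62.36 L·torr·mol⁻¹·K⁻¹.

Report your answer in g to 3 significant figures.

0.293 g

P(H2) = 733 − 17.5 = 715.5 torr
n(H2) = PV/RT = (715.5 × 0.4160) / (62.36 × 293.15) = 0.01628 mol
n(Al) = (2/3) × 0.01628 = 0.01085 mol
m(Al) = 0.01085 × 26.98 = 0.2927 g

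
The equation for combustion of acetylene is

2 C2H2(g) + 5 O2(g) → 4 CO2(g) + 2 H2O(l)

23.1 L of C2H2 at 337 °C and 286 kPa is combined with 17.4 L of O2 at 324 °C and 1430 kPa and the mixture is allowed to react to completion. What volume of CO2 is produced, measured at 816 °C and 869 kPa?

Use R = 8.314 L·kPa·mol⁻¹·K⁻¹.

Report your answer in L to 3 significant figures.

27.1 L

n(C2H2) = PV/RT = (286 × 23.1) / (8.314 × 610.15) = 1.302 mol
n(O2) = PV/RT = (1430 × 17.4) / (8.314 × 597.15) = 5.012 mol
For 1.302 mol C2H2, stoichiometry requires (5/2) × 1.302 = 3.255 mol O2; 5.012 mol is available, so C2H2 is limiting.
n(CO2) = (4/2) × 1.302 = 2.604 mol
V(CO2) = nRT/P = 2.604 × 8.314 × 1089.15 / 869 = 27.13 L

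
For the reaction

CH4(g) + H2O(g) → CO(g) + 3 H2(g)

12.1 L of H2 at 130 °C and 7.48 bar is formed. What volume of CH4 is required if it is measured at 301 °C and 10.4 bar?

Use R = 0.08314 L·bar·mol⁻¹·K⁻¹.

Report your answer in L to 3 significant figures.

n(H2) = PV/RT = (7.48 × 12.1) / (0.08314 × 403.15) = 2.700 mol
n(CH4) = (1/3) × 2.700 = 0.9000 mol
V = nRT/P = 0.9000 × 0.08314 × 574.15 / 10.4 = 4.131 L

4.13 L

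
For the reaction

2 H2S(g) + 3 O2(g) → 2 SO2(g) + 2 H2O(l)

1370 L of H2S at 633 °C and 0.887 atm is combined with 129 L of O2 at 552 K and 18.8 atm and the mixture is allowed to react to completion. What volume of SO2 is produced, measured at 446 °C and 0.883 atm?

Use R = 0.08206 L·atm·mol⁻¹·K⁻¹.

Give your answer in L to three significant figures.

1090 L

n(H2S) = PV/RT = (0.887 × 1370) / (0.08206 × 906.15) = 16.34 mol
n(O2) = PV/RT = (18.8 × 129) / (0.08206 × 552) = 53.54 mol
For 16.34 mol H2S, stoichiometry requires (3/2) × 16.34 = 24.51 mol O2; 53.54 mol is available, so H2S is limiting.
n(SO2) = (2/2) × 16.34 = 16.34 mol
V(SO2) = nRT/P = 16.34 × 0.08206 × 719.15 / 0.883 = 1092 L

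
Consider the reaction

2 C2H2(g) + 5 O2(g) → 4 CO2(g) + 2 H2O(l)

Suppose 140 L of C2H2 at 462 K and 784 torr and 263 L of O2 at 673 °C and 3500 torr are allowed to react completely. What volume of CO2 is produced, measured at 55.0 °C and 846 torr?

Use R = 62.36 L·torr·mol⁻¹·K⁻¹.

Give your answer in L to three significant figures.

184 L

n(C2H2) = PV/RT = (784 × 140) / (62.36 × 462) = 3.810 mol
n(O2) = PV/RT = (3500 × 263) / (62.36 × 946.15) = 15.60 mol
For 3.810 mol C2H2, stoichiometry requires (5/2) × 3.810 = 9.525 mol O2; 15.60 mol is available, so C2H2 is limiting.
n(CO2) = (4/2) × 3.810 = 7.620 mol
V(CO2) = nRT/P = 7.620 × 62.36 × 328.15 / 846 = 184.3 L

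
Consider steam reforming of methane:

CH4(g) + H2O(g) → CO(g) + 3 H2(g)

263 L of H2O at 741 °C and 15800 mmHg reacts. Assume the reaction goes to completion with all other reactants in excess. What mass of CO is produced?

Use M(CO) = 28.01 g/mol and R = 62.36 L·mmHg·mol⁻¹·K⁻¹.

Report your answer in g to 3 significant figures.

1840 g

n(H2O) = PV/RT = (15800 × 263) / (62.36 × 1014.15) = 65.71 mol
n(CO) = (1/1) × 65.71 = 65.71 mol
m(CO) = 65.71 × 28.01 = 1841 g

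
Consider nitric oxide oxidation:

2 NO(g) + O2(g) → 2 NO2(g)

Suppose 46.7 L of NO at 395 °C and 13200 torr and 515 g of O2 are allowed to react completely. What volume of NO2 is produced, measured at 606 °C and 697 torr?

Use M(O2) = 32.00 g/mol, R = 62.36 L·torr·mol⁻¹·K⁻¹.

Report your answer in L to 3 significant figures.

1160 L

n(NO) = PV/RT = (13200 × 46.7) / (62.36 × 668.15) = 14.79 mol
n(O2) = 515 / 32.00 = 16.09 mol
For 14.79 mol NO, stoichiometry requires (1/2) × 14.79 = 7.395 mol O2; 16.09 mol is available, so NO is limiting.
n(NO2) = (2/2) × 14.79 = 14.79 mol
V(NO2) = nRT/P = 14.79 × 62.36 × 879.15 / 697 = 1163 L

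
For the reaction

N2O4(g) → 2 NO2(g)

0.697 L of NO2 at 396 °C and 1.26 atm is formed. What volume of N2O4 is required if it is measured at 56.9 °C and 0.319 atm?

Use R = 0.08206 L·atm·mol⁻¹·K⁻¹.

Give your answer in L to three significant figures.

0.679 L

n(NO2) = PV/RT = (1.26 × 0.697) / (0.08206 × 669.15) = 0.01599 mol
n(N2O4) = (1/2) × 0.01599 = 0.007995 mol
V = nRT/P = 0.007995 × 0.08206 × 330.05 / 0.319 = 0.6788 L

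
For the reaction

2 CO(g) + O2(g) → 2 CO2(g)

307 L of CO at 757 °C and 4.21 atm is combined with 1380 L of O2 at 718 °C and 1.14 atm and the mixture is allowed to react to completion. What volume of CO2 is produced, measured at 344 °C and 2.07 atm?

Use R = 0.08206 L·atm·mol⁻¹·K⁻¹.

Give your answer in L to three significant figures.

n(CO) = PV/RT = (4.21 × 307) / (0.08206 × 1030.15) = 15.29 mol
n(O2) = PV/RT = (1.14 × 1380) / (0.08206 × 991.15) = 19.34 mol
For 15.29 mol CO, stoichiometry requires (1/2) × 15.29 = 7.645 mol O2; 19.34 mol is available, so CO is limiting.
n(CO2) = (2/2) × 15.29 = 15.29 mol
V(CO2) = nRT/P = 15.29 × 0.08206 × 617.15 / 2.07 = 374.1 L

374 L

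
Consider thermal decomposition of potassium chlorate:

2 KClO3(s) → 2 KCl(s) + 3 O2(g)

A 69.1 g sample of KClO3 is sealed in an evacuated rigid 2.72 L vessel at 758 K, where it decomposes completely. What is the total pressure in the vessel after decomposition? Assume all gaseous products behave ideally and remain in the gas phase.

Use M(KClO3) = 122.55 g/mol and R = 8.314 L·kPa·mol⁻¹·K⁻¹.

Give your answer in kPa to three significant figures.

1960 kPa

n(KClO3) = 69.1 / 122.55 = 0.5639 mol
n(gas produced) = (3/2) × 0.5639 = 0.8458 mol
P = nRT/V = 0.8458 × 8.314 × 758 / 2.72 = 1960 kPa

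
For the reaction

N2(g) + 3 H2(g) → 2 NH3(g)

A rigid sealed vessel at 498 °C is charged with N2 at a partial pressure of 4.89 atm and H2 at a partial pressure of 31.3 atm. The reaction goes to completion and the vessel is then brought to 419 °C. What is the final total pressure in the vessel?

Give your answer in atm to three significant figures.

At constant V, partial pressures at 498 °C are proportional to moles, so apply stoichiometry directly to pressures.
P(H2) required for 4.89 atm of N2 = (3/1) × 4.89 = 14.67 atm; available 31.3 atm, so N2 is limiting.
P(H2) remaining = 31.3 − (3/1) × 4.89 = 16.63 atm
P(gaseous products) = (2)/1 × 4.89 = 9.780 atm
P_total at 498 °C = 16.63 + 9.780 = 26.41 atm
Scaling to 419 °C: P = 26.41 × 692.15/771.15 = 23.70 atm

23.7 atm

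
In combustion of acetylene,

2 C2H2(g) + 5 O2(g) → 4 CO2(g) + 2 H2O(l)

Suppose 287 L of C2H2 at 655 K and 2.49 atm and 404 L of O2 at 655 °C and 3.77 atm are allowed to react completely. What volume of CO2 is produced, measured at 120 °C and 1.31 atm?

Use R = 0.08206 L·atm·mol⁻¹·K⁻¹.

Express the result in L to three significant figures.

n(C2H2) = PV/RT = (2.49 × 287) / (0.08206 × 655) = 13.30 mol
n(O2) = PV/RT = (3.77 × 404) / (0.08206 × 928.15) = 20.00 mol
For 13.30 mol C2H2, stoichiometry requires (5/2) × 13.30 = 33.25 mol O2; 20.00 mol is available, so O2 is limiting.
n(CO2) = (4/5) × 20.00 = 16.00 mol
V(CO2) = nRT/P = 16.00 × 0.08206 × 393.15 / 1.31 = 394.0 L

394 L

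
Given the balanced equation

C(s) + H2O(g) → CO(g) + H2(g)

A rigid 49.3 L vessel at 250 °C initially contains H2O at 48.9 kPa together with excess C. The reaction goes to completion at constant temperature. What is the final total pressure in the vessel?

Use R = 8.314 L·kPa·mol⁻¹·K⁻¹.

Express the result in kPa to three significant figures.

97.8 kPa

Rigid vessel, constant T ⇒ P scales with total gas moles (1 → 2).
P_final = (2/1) × 48.9 = 97.80 kPa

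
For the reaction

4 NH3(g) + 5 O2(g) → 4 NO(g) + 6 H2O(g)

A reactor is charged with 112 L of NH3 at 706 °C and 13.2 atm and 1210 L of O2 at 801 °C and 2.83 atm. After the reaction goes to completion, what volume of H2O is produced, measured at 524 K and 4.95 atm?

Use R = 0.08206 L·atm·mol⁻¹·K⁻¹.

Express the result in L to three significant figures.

n(NH3) = PV/RT = (13.2 × 112) / (0.08206 × 979.15) = 18.40 mol
n(O2) = PV/RT = (2.83 × 1210) / (0.08206 × 1074.15) = 38.85 mol
For 18.40 mol NH3, stoichiometry requires (5/4) × 18.40 = 23.00 mol O2; 38.85 mol is available, so NH3 is limiting.
n(H2O) = (6/4) × 18.40 = 27.60 mol
V(H2O) = nRT/P = 27.60 × 0.08206 × 524 / 4.95 = 239.8 L

240 L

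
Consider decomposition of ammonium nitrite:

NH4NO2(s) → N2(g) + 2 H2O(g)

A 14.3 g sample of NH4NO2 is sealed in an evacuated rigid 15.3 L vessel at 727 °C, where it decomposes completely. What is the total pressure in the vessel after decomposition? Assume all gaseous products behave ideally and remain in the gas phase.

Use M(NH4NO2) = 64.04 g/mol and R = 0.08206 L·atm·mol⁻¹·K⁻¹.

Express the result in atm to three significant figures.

n(NH4NO2) = 14.3 / 64.04 = 0.2233 mol
n(gas produced) = (3/1) × 0.2233 = 0.6699 mol
P = nRT/V = 0.6699 × 0.08206 × 1000.15 / 15.3 = 3.593 atm

3.59 atm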